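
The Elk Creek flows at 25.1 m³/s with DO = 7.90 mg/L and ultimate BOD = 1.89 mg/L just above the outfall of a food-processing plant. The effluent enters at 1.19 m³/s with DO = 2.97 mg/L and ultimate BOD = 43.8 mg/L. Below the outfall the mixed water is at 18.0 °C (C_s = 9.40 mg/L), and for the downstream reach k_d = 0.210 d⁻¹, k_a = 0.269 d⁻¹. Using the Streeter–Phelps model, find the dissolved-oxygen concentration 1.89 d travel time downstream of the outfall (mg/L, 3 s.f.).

DO ≈ 7.41 mg/L

Mixed DO = (25.1×7.90 + 1.19×2.97)/(25.1+1.19) = 201.8/26.29 = 7.677 mg/L.
Mixed L₀ = (25.1×1.89 + 1.19×43.8)/(26.29) = 99.56/26.29 = 3.787 mg/L.
Initial deficit D₀ = C_s − DO₀ = 9.40 − 7.677 = 1.723 mg/L.
D(1.89) = [0.210×3.787/(0.269−0.210)](e^(−0.210×1.89) − e^(−0.269×1.89)) + 1.723 e^(−0.269×1.89)
= 13.48 × (0.6724 − 0.6015) + 1.723 × 0.6015 = 1.993 mg/L.
DO = 9.40 − 1.993 = 7.407 mg/L.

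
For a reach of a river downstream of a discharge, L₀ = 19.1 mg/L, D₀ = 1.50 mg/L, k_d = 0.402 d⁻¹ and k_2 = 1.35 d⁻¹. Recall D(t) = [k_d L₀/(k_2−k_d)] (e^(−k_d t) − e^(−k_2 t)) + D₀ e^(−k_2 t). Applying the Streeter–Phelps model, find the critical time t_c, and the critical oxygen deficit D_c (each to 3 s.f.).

t_c ≈ 1.06 d; D_c ≈ 3.71 mg/L

With k_2/k_d = 3.358 and 1 − D₀(k_2−k_d)/(k_d L₀) = 0.8148,
t_c = ln(3.358 × 0.8148) / (1.35 − 0.402) = ln(2.736) / 0.9480 = 1.007/0.9480 = 1.062 d.
D_c = (k_d/k_2) L₀ e^(−k_d t_c) = (0.402/1.35) × 19.1 × e^(−0.402×1.062) = 0.2978 × 19.1 × 0.6526 = 3.711 mg/L.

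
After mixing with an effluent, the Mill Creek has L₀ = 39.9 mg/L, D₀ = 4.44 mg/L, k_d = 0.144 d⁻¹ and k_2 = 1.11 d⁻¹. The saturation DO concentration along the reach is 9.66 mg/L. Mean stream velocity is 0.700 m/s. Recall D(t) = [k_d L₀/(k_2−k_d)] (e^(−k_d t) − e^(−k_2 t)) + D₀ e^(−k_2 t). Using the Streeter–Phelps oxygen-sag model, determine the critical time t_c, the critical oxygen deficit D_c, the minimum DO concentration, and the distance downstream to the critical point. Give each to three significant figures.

With k_2/k_d = 7.708 and 1 − D₀(k_2−k_d)/(k_d L₀) = 0.2535,
t_c = ln(7.708 × 0.2535) / (1.11 − 0.144) = ln(1.954) / 0.9660 = 0.6699/0.9660 = 0.6935 d.
D_c = (k_d/k_2) L₀ e^(−k_d t_c) = (0.144/1.11) × 39.9 × e^(−0.144×0.6935) = 0.1297 × 39.9 × 0.9050 = 4.684 mg/L.
Minimum DO = C_s − D_c = 9.66 − 4.684 = 4.976 mg/L.
x_c = v t_c = 0.700 m/s × 0.6935 d × 86400 s/d = 41940 m ≈ 41.9 km.

t_c ≈ 0.694 d; D_c ≈ 4.68 mg/L; min DO ≈ 4.98 mg/L; x_c ≈ 41.9 km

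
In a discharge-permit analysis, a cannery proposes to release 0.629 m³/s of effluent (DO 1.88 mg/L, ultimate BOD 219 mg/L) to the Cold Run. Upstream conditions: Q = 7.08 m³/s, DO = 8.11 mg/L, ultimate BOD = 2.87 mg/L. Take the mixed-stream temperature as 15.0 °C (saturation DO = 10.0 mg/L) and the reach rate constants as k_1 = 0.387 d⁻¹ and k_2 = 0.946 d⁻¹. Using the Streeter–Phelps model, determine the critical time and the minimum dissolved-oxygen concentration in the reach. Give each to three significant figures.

t_c ≈ 1.27 d; minimum DO ≈ 4.86 mg/L

Mixed DO = (7.08×8.11 + 0.629×1.88)/(7.08+0.629) = 58.60/7.709 = 7.602 mg/L.
Mixed L₀ = (7.08×2.87 + 0.629×219)/(7.709) = 158.1/7.709 = 20.50 mg/L.
Initial deficit D₀ = C_s − DO₀ = 10.0 − 7.602 = 2.398 mg/L.
t_c = (1/0.5590) ln[(0.946/0.387)(1 − 2.398×0.5590/(0.387×20.50))] = 1.789 × ln(2.031) = 1.268 d.
D_c = (0.387/0.946) × 20.50 × e^(−0.387×1.268) = 0.4091 × 20.50 × 0.6122 = 5.135 mg/L.
Minimum DO = 10.0 − 5.135 = 4.865 mg/L.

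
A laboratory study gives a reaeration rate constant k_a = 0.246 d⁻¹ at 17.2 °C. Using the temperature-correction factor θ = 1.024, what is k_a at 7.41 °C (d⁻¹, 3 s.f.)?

k_a ≈ 0.195 d⁻¹

k_a(T₂) = k_a(T₁) · θ^(T₂−T₁) = 0.246 × 1.024^(7.41−17.2)
= 0.246 × 1.024^-9.79 = 0.246 × 0.7928 = 0.1950 d⁻¹.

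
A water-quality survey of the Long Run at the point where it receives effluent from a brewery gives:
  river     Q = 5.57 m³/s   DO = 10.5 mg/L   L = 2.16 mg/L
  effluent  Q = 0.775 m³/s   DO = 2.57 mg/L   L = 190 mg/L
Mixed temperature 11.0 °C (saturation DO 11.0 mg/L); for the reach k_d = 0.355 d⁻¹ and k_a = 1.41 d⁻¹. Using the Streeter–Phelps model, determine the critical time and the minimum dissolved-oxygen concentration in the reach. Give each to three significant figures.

Mixed DO = (5.57×10.5 + 0.775×2.57)/(5.57+0.775) = 60.48/6.345 = 9.531 mg/L.
Mixed L₀ = (5.57×2.16 + 0.775×190)/(6.345) = 159.3/6.345 = 25.10 mg/L.
Initial deficit D₀ = C_s − DO₀ = 11.0 − 9.531 = 1.469 mg/L.
t_c = (1/1.055) ln[(1.41/0.355)(1 − 1.469×1.055/(0.355×25.10))] = 0.9479 × ln(3.281) = 1.126 d.
D_c = (0.355/1.41) × 25.10 × e^(−0.355×1.126) = 0.2518 × 25.10 × 0.6704 = 4.237 mg/L.
Minimum DO = 11.0 − 4.237 = 6.763 mg/L.

t_c ≈ 1.13 d; minimum DO ≈ 6.76 mg/L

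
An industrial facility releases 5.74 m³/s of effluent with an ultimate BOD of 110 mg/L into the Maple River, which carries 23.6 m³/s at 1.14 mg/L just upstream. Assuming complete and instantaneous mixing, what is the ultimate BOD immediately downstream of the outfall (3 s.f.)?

Flow-weighted mixing: C = (Q_r C_r + Q_w C_w)/(Q_r + Q_w)
= (23.6×1.14 + 5.74×110)/(23.6 + 5.74) = 658.3/29.34 = 22.44 mg/L.

22.4 mg/L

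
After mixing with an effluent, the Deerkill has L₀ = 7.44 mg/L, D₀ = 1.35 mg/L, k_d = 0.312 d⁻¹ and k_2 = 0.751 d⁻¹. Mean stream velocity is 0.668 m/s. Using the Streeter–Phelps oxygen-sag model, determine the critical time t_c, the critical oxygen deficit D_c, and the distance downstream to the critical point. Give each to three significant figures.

At the critical point dD/dt = 0, so k_d L₀ e^(−k_d t) = k_2 D. Substituting D(t) from the Streeter–Phelps equation and solving for t gives
t_c = ln[(k_2/k_d)(1 − D₀(k_2−k_d)/(k_d L₀))] / (k_2−k_d).
Here k_2−k_d = 0.4390 d⁻¹ and 1 − D₀(k_2−k_d)/(k_d L₀) = 1 − 1.35×0.4390/(0.312×7.44) = 0.7447, so
t_c = ln(2.407 × 0.7447) / 0.4390 = 0.5836 / 0.4390 = 1.329 d.
D_c = (k_d/k_2) L₀ e^(−k_d t_c) = (0.312/0.751) × 7.44 × e^(−0.312×1.329) = 0.4154 × 7.44 × 0.6605 = 2.042 mg/L.
x_c = v t_c = 0.668 m/s × 1.329 d × 86400 s/d = 76730 m ≈ 76.7 km.

t_c ≈ 1.33 d; D_c ≈ 2.04 mg/L; x_c ≈ 76.7 km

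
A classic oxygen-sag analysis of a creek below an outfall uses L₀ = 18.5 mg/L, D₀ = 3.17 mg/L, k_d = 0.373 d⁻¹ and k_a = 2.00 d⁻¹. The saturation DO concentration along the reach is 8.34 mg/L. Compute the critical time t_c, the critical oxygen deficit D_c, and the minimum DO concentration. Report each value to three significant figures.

At the critical point dD/dt = 0, so k_d L₀ e^(−k_d t) = k_a D. Substituting D(t) from the Streeter–Phelps equation and solving for t gives
t_c = ln[(k_a/k_d)(1 − D₀(k_a−k_d)/(k_d L₀))] / (k_a−k_d).
Here k_a−k_d = 1.627 d⁻¹ and 1 − D₀(k_a−k_d)/(k_d L₀) = 1 − 3.17×1.627/(0.373×18.5) = 0.2526, so
t_c = ln(5.362 × 0.2526) / 1.627 = 0.3033 / 1.627 = 0.1864 d.
L(t_c) = L₀ e^(−k_d t_c) = 18.5 × 0.9328 = 17.26 mg/L, and at the critical point k_a D_c = k_d L, so D_c = (0.373/2.00) × 17.26 = 3.219 mg/L.
Minimum DO = C_s − D_c = 8.34 − 3.219 = 5.121 mg/L.

t_c ≈ 0.186 d; D_c ≈ 3.22 mg/L; min DO ≈ 5.12 mg/L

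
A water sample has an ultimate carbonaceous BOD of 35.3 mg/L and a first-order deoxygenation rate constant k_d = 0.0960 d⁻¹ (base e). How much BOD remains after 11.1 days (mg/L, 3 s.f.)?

L ≈ 12.2 mg/L

L_t = L₀ e^(−k_d t) = 35.3 × e^(−0.0960×11.1) = 35.3 × 0.3445 = 12.16 mg/L.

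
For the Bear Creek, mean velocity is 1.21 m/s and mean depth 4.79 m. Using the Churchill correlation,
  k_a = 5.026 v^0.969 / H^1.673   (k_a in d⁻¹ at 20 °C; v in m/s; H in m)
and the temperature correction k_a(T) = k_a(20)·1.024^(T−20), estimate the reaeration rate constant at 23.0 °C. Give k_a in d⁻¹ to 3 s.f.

k_a ≈ 0.472 d⁻¹

k_a(20) = 5.026 × 1.21^0.969 / 4.79^1.673 = 5.026 × 1.203 / 13.75 = 0.4398 d⁻¹.
k_a(23.0) = 0.4398 × 1.024^(23.0−20) = 0.4398 × 1.074 = 0.4722 d⁻¹.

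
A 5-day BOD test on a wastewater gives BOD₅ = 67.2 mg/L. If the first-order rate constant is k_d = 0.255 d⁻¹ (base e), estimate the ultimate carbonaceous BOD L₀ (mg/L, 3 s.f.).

BOD₅ = L₀(1 − e^(−5k_d)) ⇒ L₀ = BOD₅ / (1 − e^(−5×0.255))
= 67.2 / (1 − 0.2794) = 67.2 / 0.7206 = 93.26 mg/L.

L₀ ≈ 93.3 mg/L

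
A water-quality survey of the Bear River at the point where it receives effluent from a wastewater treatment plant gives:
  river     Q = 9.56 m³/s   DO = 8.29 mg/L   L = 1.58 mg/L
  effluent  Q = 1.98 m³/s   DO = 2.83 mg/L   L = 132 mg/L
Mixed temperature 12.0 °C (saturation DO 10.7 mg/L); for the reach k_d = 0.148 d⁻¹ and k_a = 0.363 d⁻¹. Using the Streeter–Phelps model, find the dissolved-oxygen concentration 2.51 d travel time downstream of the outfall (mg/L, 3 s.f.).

Mixed DO = (9.56×8.29 + 1.98×2.83)/(9.56+1.98) = 84.86/11.54 = 7.353 mg/L.
Mixed L₀ = (9.56×1.58 + 1.98×132)/(11.54) = 276.5/11.54 = 23.96 mg/L.
Initial deficit D₀ = C_s − DO₀ = 10.7 − 7.353 = 3.347 mg/L.
D(2.51) = [0.148×23.96/(0.363−0.148)](e^(−0.148×2.51) − e^(−0.363×2.51)) + 3.347 e^(−0.363×2.51)
= 16.49 × (0.6897 − 0.4021) + 3.347 × 0.4021 = 6.089 mg/L.
DO = 10.7 − 6.089 = 4.611 mg/L.

DO ≈ 4.61 mg/L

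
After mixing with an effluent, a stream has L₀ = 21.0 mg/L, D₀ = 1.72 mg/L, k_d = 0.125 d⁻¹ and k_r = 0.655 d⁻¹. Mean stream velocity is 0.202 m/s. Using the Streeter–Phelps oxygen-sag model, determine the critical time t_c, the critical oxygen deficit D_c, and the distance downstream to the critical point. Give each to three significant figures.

t_c ≈ 2.32 d; D_c ≈ 3.00 mg/L; x_c ≈ 40.5 km

With k_r/k_d = 5.240 and 1 − D₀(k_r−k_d)/(k_d L₀) = 0.6527,
t_c = ln(5.240 × 0.6527) / (0.655 − 0.125) = ln(3.420) / 0.5300 = 1.230/0.5300 = 2.320 d.
L(t_c) = L₀ e^(−k_d t_c) = 21.0 × 0.7482 = 15.71 mg/L, and at the critical point k_r D_c = k_d L, so D_c = (0.125/0.655) × 15.71 = 2.999 mg/L.
x_c = v t_c = 0.202 m/s × 2.320 d × 86400 s/d = 40490 m ≈ 40.5 km.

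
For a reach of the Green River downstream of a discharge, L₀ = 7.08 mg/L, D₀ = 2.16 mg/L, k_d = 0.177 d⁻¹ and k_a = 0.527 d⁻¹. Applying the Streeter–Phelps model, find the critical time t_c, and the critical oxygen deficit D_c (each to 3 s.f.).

t_c ≈ 0.476 d; D_c ≈ 2.19 mg/L

With k_a/k_d = 2.977 and 1 − D₀(k_a−k_d)/(k_d L₀) = 0.3967,
t_c = ln(2.977 × 0.3967) / (0.527 − 0.177) = ln(1.181) / 0.3500 = 0.1665/0.3500 = 0.4758 d.
L(t_c) = L₀ e^(−k_d t_c) = 7.08 × 0.9192 = 6.508 mg/L, and at the critical point k_a D_c = k_d L, so D_c = (0.177/0.527) × 6.508 = 2.186 mg/L.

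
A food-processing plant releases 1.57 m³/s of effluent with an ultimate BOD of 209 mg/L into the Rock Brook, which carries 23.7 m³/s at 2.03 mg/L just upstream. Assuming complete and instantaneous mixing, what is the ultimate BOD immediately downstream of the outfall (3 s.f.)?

14.9 mg/L

Flow-weighted mixing: C = (Q_r C_r + Q_w C_w)/(Q_r + Q_w)
= (23.7×2.03 + 1.57×209)/(23.7 + 1.57) = 376.2/25.27 = 14.89 mg/L.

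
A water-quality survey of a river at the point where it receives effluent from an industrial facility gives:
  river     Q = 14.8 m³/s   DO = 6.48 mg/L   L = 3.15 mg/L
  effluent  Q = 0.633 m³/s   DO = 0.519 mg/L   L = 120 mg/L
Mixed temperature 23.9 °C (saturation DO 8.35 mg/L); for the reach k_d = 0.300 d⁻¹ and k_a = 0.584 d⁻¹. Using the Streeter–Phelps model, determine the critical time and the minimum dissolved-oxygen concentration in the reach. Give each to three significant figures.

t_c ≈ 1.32 d; minimum DO ≈ 5.61 mg/L

Mixed DO = (14.8×6.48 + 0.633×0.519)/(14.8+0.633) = 96.23/15.43 = 6.236 mg/L.
Mixed L₀ = (14.8×3.15 + 0.633×120)/(15.43) = 122.6/15.43 = 7.943 mg/L.
Initial deficit D₀ = C_s − DO₀ = 8.35 − 6.236 = 2.114 mg/L.
t_c = (1/0.2840) ln[(0.584/0.300)(1 − 2.114×0.2840/(0.300×7.943))] = 3.521 × ln(1.456) = 1.323 d.
D_c = (0.300/0.584) × 7.943 × e^(−0.300×1.323) = 0.5137 × 7.943 × 0.6724 = 2.743 mg/L.
Minimum DO = 8.35 − 2.743 = 5.607 mg/L.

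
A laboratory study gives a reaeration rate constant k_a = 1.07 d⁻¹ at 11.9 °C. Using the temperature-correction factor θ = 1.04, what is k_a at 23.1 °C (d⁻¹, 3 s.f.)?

k_a(T₂) = k_a(T₁) · θ^(T₂−T₁) = 1.07 × 1.04^(23.1−11.9)
= 1.07 × 1.04^11.2 = 1.07 × 1.552 = 1.660 d⁻¹.

k_a ≈ 1.66 d⁻¹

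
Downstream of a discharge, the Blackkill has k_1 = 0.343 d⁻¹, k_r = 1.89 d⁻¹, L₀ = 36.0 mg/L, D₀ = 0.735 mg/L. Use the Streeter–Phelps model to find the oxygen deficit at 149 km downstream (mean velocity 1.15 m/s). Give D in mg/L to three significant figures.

Travel time t = x/v = 149 km / (1.15 m/s) = 149000 m / 1.15 m/s = 129600 s = 1.500 d.
k_1 L₀/(k_r−k_1) = 0.343×36.0/(1.89−0.343) = 12.35/1.547 = 7.982 mg/L.
e^(−k_1 t) = e^(−0.343×1.500) = 0.5979; e^(−k_r t) = e^(−1.89×1.500) = 0.05876.
D = 7.982 × (0.5979 − 0.05876) + 0.735 × 0.05876 = 4.303 + 0.04319 = 4.346 mg/L.

D ≈ 4.35 mg/L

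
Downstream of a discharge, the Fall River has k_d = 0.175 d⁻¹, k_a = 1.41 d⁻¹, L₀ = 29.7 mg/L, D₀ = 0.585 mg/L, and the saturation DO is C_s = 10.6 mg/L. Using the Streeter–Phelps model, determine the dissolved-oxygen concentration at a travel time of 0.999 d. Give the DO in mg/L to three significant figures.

DO ≈ 7.95 mg/L

k_d L₀/(k_a−k_d) = 0.175×29.7/(1.41−0.175) = 5.197/1.235 = 4.209 mg/L.
e^(−k_d t) = e^(−0.175×0.9990) = 0.8396; e^(−k_a t) = e^(−1.41×0.9990) = 0.2445.
D = 4.209 × (0.8396 − 0.2445) + 0.585 × 0.2445 = 2.505 + 0.1430 = 2.648 mg/L.
DO = C_s − D = 10.6 − 2.648 = 7.952 mg/L.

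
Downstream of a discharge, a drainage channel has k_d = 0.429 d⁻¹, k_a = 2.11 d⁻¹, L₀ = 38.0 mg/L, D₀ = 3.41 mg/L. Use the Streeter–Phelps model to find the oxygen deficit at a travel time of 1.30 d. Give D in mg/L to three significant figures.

k_d L₀/(k_a−k_d) = 0.429×38.0/(2.11−0.429) = 16.30/1.681 = 9.698 mg/L.
e^(−k_d t) = e^(−0.429×1.300) = 0.5725; e^(−k_a t) = e^(−2.11×1.300) = 0.06438.
D = 9.698 × (0.5725 − 0.06438) + 3.41 × 0.06438 = 4.928 + 0.2195 = 5.147 mg/L.

D ≈ 5.15 mg/L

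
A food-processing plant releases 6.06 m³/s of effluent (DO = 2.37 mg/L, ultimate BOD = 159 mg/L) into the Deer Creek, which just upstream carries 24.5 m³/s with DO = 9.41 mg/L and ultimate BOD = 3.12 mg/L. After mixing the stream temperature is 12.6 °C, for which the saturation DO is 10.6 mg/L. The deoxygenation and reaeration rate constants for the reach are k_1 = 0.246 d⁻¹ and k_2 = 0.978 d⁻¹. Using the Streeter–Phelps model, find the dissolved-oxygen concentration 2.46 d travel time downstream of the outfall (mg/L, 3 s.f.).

DO ≈ 5.15 mg/L

Mixed DO = (24.5×9.41 + 6.06×2.37)/(24.5+6.06) = 244.9/30.56 = 8.014 mg/L.
Mixed L₀ = (24.5×3.12 + 6.06×159)/(30.56) = 1040/30.56 = 34.03 mg/L.
Initial deficit D₀ = C_s − DO₀ = 10.6 − 8.014 = 2.586 mg/L.
D(2.46) = [0.246×34.03/(0.978−0.246)](e^(−0.246×2.46) − e^(−0.978×2.46)) + 2.586 e^(−0.978×2.46)
= 11.44 × (0.5460 − 0.09019) + 2.586 × 0.09019 = 5.446 mg/L.
DO = 10.6 − 5.446 = 5.154 mg/L.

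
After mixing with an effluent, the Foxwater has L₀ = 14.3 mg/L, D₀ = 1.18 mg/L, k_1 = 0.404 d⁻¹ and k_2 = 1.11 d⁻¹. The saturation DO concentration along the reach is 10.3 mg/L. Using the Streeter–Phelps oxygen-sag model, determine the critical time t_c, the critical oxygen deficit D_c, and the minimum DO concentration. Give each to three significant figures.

t_c ≈ 1.21 d; D_c ≈ 3.19 mg/L; min DO ≈ 7.11 mg/L

At the critical point dD/dt = 0, so k_1 L₀ e^(−k_1 t) = k_2 D. Substituting D(t) from the Streeter–Phelps equation and solving for t gives
t_c = ln[(k_2/k_1)(1 − D₀(k_2−k_1)/(k_1 L₀))] / (k_2−k_1).
Here k_2−k_1 = 0.7060 d⁻¹ and 1 − D₀(k_2−k_1)/(k_1 L₀) = 1 − 1.18×0.7060/(0.404×14.3) = 0.8558, so
t_c = ln(2.748 × 0.8558) / 0.7060 = 0.8550 / 0.7060 = 1.211 d.
D_c = (k_1/k_2) L₀ e^(−k_1 t_c) = (0.404/1.11) × 14.3 × e^(−0.404×1.211) = 0.3640 × 14.3 × 0.6131 = 3.191 mg/L.
Minimum DO = C_s − D_c = 10.3 − 3.191 = 7.109 mg/L.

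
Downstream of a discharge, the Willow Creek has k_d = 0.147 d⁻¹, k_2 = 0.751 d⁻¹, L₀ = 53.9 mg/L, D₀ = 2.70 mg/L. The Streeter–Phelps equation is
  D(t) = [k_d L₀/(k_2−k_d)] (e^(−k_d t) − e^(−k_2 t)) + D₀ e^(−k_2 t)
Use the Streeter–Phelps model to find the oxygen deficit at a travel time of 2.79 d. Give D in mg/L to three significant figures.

D ≈ 7.42 mg/L

k_d L₀/(k_2−k_d) = 0.147×53.9/(0.751−0.147) = 7.923/0.6040 = 13.12 mg/L.
e^(−k_d t) = e^(−0.147×2.790) = 0.6636; e^(−k_2 t) = e^(−0.751×2.790) = 0.1230.
D = 13.12 × (0.6636 − 0.1230) + 2.70 × 0.1230 = 7.091 + 0.3322 = 7.423 mg/L.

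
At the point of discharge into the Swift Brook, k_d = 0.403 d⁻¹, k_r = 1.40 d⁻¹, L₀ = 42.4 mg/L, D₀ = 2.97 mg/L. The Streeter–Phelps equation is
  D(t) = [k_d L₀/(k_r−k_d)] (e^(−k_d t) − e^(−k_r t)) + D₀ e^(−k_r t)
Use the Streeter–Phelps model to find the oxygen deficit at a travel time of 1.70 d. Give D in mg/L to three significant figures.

k_d L₀/(k_r−k_d) = 0.403×42.4/(1.40−0.403) = 17.09/0.9970 = 17.14 mg/L.
e^(−k_d t) = e^(−0.403×1.700) = 0.5040; e^(−k_r t) = e^(−1.40×1.700) = 0.09255.
D = 17.14 × (0.5040 − 0.09255) + 2.97 × 0.09255 = 7.052 + 0.2749 = 7.327 mg/L.

D ≈ 7.33 mg/L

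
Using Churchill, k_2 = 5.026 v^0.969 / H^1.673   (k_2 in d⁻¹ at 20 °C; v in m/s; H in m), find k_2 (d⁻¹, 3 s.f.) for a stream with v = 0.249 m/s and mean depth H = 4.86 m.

k_2 = 5.026 × 0.249^0.969 / 4.86^1.673 = 5.026 × 0.2600 / 14.08 = 0.09277 d⁻¹.

k_2 ≈ 0.0928 d⁻¹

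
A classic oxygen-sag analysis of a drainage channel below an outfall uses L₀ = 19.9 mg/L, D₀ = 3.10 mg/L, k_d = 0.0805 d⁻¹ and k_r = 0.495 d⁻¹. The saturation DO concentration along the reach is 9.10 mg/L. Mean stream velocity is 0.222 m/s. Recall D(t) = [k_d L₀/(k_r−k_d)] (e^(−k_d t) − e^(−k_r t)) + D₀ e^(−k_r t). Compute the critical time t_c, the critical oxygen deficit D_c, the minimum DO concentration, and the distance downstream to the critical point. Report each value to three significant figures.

At the critical point dD/dt = 0, so k_d L₀ e^(−k_d t) = k_r D. Substituting D(t) from the Streeter–Phelps equation and solving for t gives
t_c = ln[(k_r/k_d)(1 − D₀(k_r−k_d)/(k_d L₀))] / (k_r−k_d).
Here k_r−k_d = 0.4145 d⁻¹ and 1 − D₀(k_r−k_d)/(k_d L₀) = 1 − 3.10×0.4145/(0.0805×19.9) = 0.1979, so
t_c = ln(6.149 × 0.1979) / 0.4145 = 0.1962 / 0.4145 = 0.4734 d.
D_c = (k_d/k_r) L₀ e^(−k_d t_c) = (0.0805/0.495) × 19.9 × e^(−0.0805×0.4734) = 0.1626 × 19.9 × 0.9626 = 3.115 mg/L.
Minimum DO = C_s − D_c = 9.10 − 3.115 = 5.985 mg/L.
x_c = v t_c = 0.222 m/s × 0.4734 d × 86400 s/d = 9080 m ≈ 9.08 km.

t_c ≈ 0.473 d; D_c ≈ 3.12 mg/L; min DO ≈ 5.98 mg/L; x_c ≈ 9.08 km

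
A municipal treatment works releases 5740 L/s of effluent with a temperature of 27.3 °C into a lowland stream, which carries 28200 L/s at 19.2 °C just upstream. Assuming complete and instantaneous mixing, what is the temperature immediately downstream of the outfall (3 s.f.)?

20.6 °C

Flow-weighted mixing: C = (Q_r C_r + Q_w C_w)/(Q_r + Q_w)
= (28200×19.2 + 5740×27.3)/(28200 + 5740) = 698100/33940 = 20.57 °C.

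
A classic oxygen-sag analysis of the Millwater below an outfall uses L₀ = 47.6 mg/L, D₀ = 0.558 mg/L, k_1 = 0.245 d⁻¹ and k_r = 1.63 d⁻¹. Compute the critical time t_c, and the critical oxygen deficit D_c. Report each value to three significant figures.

t_c = [1/(k_r−k_1)] ln[(k_r/k_1)(1 − D₀(k_r−k_1)/(k_1 L₀))]
= [1/(1.63−0.245)] ln[(1.63/0.245)(1 − 0.558×1.385/(0.245×47.6))]
= (1/1.385) ln[6.653 × 0.9337] = 0.7220 × ln(6.212) = 0.7220 × 1.827 = 1.319 d.
L(t_c) = L₀ e^(−k_1 t_c) = 47.6 × 0.7239 = 34.46 mg/L, and at the critical point k_r D_c = k_1 L, so D_c = (0.245/1.63) × 34.46 = 5.179 mg/L.

t_c ≈ 1.32 d; D_c ≈ 5.18 mg/L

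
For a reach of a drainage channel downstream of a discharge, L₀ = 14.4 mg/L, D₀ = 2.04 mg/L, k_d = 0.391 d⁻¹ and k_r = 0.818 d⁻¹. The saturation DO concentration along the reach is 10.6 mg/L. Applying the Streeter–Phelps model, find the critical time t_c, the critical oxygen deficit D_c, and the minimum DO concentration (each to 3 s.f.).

With k_r/k_d = 2.092 and 1 − D₀(k_r−k_d)/(k_d L₀) = 0.8453,
t_c = ln(2.092 × 0.8453) / (0.818 − 0.391) = ln(1.768) / 0.4270 = 0.5701/0.4270 = 1.335 d.
L(t_c) = L₀ e^(−k_d t_c) = 14.4 × 0.5933 = 8.544 mg/L, and at the critical point k_r D_c = k_d L, so D_c = (0.391/0.818) × 8.544 = 4.084 mg/L.
Minimum DO = C_s − D_c = 10.6 − 4.084 = 6.516 mg/L.

t_c ≈ 1.34 d; D_c ≈ 4.08 mg/L; min DO ≈ 6.52 mg/L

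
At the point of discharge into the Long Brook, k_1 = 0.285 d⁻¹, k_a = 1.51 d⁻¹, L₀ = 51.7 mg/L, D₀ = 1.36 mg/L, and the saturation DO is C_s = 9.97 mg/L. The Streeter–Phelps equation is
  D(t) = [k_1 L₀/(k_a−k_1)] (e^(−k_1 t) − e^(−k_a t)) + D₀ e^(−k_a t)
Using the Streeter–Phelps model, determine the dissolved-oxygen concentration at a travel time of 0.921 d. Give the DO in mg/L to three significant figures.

k_1 L₀/(k_a−k_1) = 0.285×51.7/(1.51−0.285) = 14.73/1.225 = 12.03 mg/L.
e^(−k_1 t) = e^(−0.285×0.9210) = 0.7691; e^(−k_a t) = e^(−1.51×0.9210) = 0.2489.
D = 12.03 × (0.7691 − 0.2489) + 1.36 × 0.2489 = 6.258 + 0.3385 = 6.596 mg/L.
DO = C_s − D = 9.97 − 6.596 = 3.374 mg/L.

DO ≈ 3.37 mg/L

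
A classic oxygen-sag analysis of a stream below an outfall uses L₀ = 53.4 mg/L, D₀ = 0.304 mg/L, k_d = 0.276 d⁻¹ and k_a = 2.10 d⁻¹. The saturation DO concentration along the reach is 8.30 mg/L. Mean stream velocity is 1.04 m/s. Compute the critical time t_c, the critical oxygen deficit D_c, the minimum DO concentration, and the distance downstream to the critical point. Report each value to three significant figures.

t_c ≈ 1.09 d; D_c ≈ 5.19 mg/L; min DO ≈ 3.11 mg/L; x_c ≈ 98.1 km

At the critical point dD/dt = 0, so k_d L₀ e^(−k_d t) = k_a D. Substituting D(t) from the Streeter–Phelps equation and solving for t gives
t_c = ln[(k_a/k_d)(1 − D₀(k_a−k_d)/(k_d L₀))] / (k_a−k_d).
Here k_a−k_d = 1.824 d⁻¹ and 1 − D₀(k_a−k_d)/(k_d L₀) = 1 − 0.304×1.824/(0.276×53.4) = 0.9624, so
t_c = ln(7.609 × 0.9624) / 1.824 = 1.991 / 1.824 = 1.092 d.
L(t_c) = L₀ e^(−k_d t_c) = 53.4 × 0.7399 = 39.51 mg/L, and at the critical point k_a D_c = k_d L, so D_c = (0.276/2.10) × 39.51 = 5.193 mg/L.
Minimum DO = C_s − D_c = 8.30 − 5.193 = 3.107 mg/L.
x_c = v t_c = 1.04 m/s × 1.092 d × 86400 s/d = 98080 m ≈ 98.1 km.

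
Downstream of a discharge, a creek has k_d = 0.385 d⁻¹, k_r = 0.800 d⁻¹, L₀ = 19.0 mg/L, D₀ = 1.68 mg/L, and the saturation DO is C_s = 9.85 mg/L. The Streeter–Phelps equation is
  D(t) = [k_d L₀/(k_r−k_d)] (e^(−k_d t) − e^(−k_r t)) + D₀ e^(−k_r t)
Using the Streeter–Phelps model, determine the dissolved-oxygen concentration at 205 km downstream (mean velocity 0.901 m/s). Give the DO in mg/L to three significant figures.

Travel time t = x/v = 205 km / (0.901 m/s) = 205000 m / 0.901 m/s = 227500 s = 2.633 d.
k_d L₀/(k_r−k_d) = 0.385×19.0/(0.800−0.385) = 7.315/0.4150 = 17.63 mg/L.
e^(−k_d t) = e^(−0.385×2.633) = 0.3628; e^(−k_r t) = e^(−0.800×2.633) = 0.1216.
D = 17.63 × (0.3628 − 0.1216) + 1.68 × 0.1216 = 4.251 + 0.2044 = 4.456 mg/L.
DO = C_s − D = 9.85 − 4.456 = 5.394 mg/L.

DO ≈ 5.39 mg/L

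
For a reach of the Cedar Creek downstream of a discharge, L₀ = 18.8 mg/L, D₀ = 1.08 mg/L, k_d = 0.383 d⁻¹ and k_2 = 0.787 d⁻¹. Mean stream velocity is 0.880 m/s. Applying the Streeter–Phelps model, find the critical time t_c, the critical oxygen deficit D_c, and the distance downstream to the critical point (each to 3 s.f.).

With k_2/k_d = 2.055 and 1 − D₀(k_2−k_d)/(k_d L₀) = 0.9394,
t_c = ln(2.055 × 0.9394) / (0.787 − 0.383) = ln(1.930) / 0.4040 = 0.6577/0.4040 = 1.628 d.
D_c = (k_d/k_2) L₀ e^(−k_d t_c) = (0.383/0.787) × 18.8 × e^(−0.383×1.628) = 0.4867 × 18.8 × 0.5361 = 4.905 mg/L.
x_c = v t_c = 0.880 m/s × 1.628 d × 86400 s/d = 123800 m ≈ 124 km.

t_c ≈ 1.63 d; D_c ≈ 4.90 mg/L; x_c ≈ 124 km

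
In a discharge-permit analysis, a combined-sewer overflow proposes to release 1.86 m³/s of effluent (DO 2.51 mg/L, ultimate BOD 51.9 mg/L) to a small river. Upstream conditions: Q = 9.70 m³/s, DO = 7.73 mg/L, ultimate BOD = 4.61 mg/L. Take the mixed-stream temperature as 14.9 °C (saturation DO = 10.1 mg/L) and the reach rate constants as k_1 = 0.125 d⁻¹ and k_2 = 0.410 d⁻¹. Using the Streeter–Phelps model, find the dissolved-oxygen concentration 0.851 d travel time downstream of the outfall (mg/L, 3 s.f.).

Mixed DO = (9.70×7.73 + 1.86×2.51)/(9.70+1.86) = 79.65/11.56 = 6.890 mg/L.
Mixed L₀ = (9.70×4.61 + 1.86×51.9)/(11.56) = 141.3/11.56 = 12.22 mg/L.
Initial deficit D₀ = C_s − DO₀ = 10.1 − 6.890 = 3.210 mg/L.
D(0.851) = [0.125×12.22/(0.410−0.125)](e^(−0.125×0.851) − e^(−0.410×0.851)) + 3.210 e^(−0.410×0.851)
= 5.359 × (0.8991 − 0.7055) + 3.210 × 0.7055 = 3.302 mg/L.
DO = 10.1 − 3.302 = 6.798 mg/L.

DO ≈ 6.80 mg/L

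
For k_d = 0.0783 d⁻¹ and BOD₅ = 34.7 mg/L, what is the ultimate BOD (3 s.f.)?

L₀ ≈ 107 mg/L

BOD₅ = L₀(1 − e^(−5k_d)) ⇒ L₀ = BOD₅ / (1 − e^(−5×0.0783))
= 34.7 / (1 − 0.6760) = 34.7 / 0.3240 = 107.1 mg/L.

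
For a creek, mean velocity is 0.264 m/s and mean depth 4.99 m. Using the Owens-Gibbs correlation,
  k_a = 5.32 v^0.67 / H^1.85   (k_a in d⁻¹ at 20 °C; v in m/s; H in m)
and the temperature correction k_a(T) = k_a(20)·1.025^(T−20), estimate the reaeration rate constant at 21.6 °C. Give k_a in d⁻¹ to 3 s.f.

k_a(20) = 5.32 × 0.264^0.67 / 4.99^1.85 = 5.32 × 0.4097 / 19.57 = 0.1114 d⁻¹.
k_a(21.6) = 0.1114 × 1.025^(21.6−20) = 0.1114 × 1.040 = 0.1159 d⁻¹.

k_a ≈ 0.116 d⁻¹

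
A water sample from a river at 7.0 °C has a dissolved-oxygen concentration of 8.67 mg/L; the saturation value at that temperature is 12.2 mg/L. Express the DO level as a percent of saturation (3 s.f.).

% saturation = C/C_s × 100 = 8.67/12.2 × 100 = 71.1 %.

71.1 % saturation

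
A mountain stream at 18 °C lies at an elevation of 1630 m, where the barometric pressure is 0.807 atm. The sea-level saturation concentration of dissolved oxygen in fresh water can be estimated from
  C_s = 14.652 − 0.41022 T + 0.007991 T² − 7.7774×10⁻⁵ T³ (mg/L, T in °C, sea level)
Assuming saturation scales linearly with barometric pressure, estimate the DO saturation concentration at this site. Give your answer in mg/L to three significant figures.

At sea level: C_s = 14.652 − 0.41022×18 + 0.007991×18² − 7.7774×10⁻⁵×18³ = 9.404 mg/L.
Pressure correction: C_s' = 9.404 × 0.807 = 7.589 mg/L.

C_s ≈ 7.59 mg/L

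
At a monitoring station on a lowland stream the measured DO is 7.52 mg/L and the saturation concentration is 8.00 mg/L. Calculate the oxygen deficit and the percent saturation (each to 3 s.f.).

D ≈ 0.480 mg/L; 94.0 % saturation

D = C_s − C = 8.00 − 7.52 = 0.480 mg/L.
% saturation = 7.52/8.00 × 100 = 94.0 %.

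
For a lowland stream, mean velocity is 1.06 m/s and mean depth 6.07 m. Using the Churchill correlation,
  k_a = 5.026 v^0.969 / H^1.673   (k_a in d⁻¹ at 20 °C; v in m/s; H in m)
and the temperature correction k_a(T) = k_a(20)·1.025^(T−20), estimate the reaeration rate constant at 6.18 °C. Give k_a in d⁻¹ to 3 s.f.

k_a ≈ 0.185 d⁻¹

k_a(20) = 5.026 × 1.06^0.969 / 6.07^1.673 = 5.026 × 1.058 / 20.43 = 0.2603 d⁻¹.
k_a(6.18) = 0.2603 × 1.025^(6.18−20) = 0.2603 × 0.7109 = 0.1850 d⁻¹.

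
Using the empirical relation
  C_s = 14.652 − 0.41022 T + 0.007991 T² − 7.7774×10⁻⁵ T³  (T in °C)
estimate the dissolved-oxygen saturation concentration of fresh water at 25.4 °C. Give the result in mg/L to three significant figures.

C_s = 14.652 − 0.41022×25.4 + 0.007991×25.4² − 7.7774×10⁻⁵×25.4³ = 8.113 mg/L.

C_s ≈ 8.11 mg/L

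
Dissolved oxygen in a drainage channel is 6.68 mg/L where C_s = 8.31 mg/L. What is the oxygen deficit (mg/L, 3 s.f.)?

D ≈ 1.63 mg/L

D = C_s − C = 8.31 − 6.68 = 1.63 mg/L.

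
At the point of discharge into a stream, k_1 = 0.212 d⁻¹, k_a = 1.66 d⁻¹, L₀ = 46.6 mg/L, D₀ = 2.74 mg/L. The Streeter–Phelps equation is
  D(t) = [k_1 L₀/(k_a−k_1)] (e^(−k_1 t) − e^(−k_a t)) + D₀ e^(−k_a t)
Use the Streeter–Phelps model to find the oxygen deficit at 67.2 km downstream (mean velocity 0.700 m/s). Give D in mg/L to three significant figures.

D ≈ 4.75 mg/L

Travel time t = x/v = 67.2 km / (0.700 m/s) = 67200 m / 0.700 m/s = 96000 s = 1.111 d.
k_1 L₀/(k_a−k_1) = 0.212×46.6/(1.66−0.212) = 9.879/1.448 = 6.823 mg/L.
e^(−k_1 t) = e^(−0.212×1.111) = 0.7901; e^(−k_a t) = e^(−1.66×1.111) = 0.1581.
D = 6.823 × (0.7901 − 0.1581) + 2.74 × 0.1581 = 4.312 + 0.4332 = 4.745 mg/L.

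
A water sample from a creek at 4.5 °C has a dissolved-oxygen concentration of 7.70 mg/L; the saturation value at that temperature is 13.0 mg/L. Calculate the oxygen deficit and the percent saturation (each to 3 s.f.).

D = C_s − C = 13.0 − 7.70 = 5.30 mg/L.
% saturation = 7.70/13.0 × 100 = 59.2 %.

D ≈ 5.30 mg/L; 59.2 % saturation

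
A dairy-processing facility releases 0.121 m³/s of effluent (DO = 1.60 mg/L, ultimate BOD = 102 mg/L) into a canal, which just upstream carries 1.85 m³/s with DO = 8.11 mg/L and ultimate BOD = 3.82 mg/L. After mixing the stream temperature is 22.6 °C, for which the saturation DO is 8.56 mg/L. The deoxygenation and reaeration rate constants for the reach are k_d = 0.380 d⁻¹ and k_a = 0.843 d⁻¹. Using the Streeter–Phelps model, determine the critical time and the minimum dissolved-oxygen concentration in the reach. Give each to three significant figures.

t_c ≈ 1.48 d; minimum DO ≈ 6.03 mg/L

Mixed DO = (1.85×8.11 + 0.121×1.60)/(1.85+0.121) = 15.20/1.971 = 7.710 mg/L.
Mixed L₀ = (1.85×3.82 + 0.121×102)/(1.971) = 19.41/1.971 = 9.847 mg/L.
Initial deficit D₀ = C_s − DO₀ = 8.56 − 7.710 = 0.8496 mg/L.
t_c = (1/0.4630) ln[(0.843/0.380)(1 − 0.8496×0.4630/(0.380×9.847))] = 2.160 × ln(1.985) = 1.481 d.
D_c = (0.380/0.843) × 9.847 × e^(−0.380×1.481) = 0.4508 × 9.847 × 0.5696 = 2.528 mg/L.
Minimum DO = 8.56 − 2.528 = 6.032 mg/L.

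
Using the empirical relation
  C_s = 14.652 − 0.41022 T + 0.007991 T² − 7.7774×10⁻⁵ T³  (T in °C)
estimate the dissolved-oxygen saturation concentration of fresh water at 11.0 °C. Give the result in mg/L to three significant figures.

C_s = 14.652 − 0.41022×11.0 + 0.007991×11.0² − 7.7774×10⁻⁵×11.0³ = 11.00 mg/L.

C_s ≈ 11.0 mg/L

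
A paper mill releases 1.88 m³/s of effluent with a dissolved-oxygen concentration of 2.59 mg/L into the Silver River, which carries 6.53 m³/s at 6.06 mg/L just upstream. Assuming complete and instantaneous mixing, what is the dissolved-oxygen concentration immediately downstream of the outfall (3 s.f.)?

Flow-weighted mixing: C = (Q_r C_r + Q_w C_w)/(Q_r + Q_w)
= (6.53×6.06 + 1.88×2.59)/(6.53 + 1.88) = 44.44/8.410 = 5.284 mg/L.

5.28 mg/L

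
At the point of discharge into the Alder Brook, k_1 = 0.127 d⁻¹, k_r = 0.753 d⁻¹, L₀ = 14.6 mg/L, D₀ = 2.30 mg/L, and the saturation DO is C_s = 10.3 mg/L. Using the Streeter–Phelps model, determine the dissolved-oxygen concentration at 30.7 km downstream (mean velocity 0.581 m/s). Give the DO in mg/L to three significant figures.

Travel time t = x/v = 30.7 km / (0.581 m/s) = 30700 m / 0.581 m/s = 52840 s = 0.6116 d.
k_1 L₀/(k_r−k_1) = 0.127×14.6/(0.753−0.127) = 1.854/0.6260 = 2.962 mg/L.
e^(−k_1 t) = e^(−0.127×0.6116) = 0.9253; e^(−k_r t) = e^(−0.753×0.6116) = 0.6310.
D = 2.962 × (0.9253 − 0.6310) + 2.30 × 0.6310 = 0.8717 + 1.451 = 2.323 mg/L.
DO = C_s − D = 10.3 − 2.323 = 7.977 mg/L.

DO ≈ 7.98 mg/L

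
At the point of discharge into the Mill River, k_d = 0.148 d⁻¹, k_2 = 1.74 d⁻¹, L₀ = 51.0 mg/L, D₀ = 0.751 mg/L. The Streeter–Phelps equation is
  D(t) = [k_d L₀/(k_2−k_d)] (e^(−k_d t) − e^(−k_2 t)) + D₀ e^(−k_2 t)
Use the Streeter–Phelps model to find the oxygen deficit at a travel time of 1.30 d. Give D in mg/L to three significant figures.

k_d L₀/(k_2−k_d) = 0.148×51.0/(1.74−0.148) = 7.548/1.592 = 4.741 mg/L.
e^(−k_d t) = e^(−0.148×1.300) = 0.8250; e^(−k_2 t) = e^(−1.74×1.300) = 0.1041.
D = 4.741 × (0.8250 − 0.1041) + 0.751 × 0.1041 = 3.418 + 0.07821 = 3.496 mg/L.

D ≈ 3.50 mg/L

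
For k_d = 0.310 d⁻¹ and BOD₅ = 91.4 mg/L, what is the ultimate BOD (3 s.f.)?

L₀ ≈ 116 mg/L

BOD₅ = L₀(1 − e^(−5k_d)) ⇒ L₀ = BOD₅ / (1 − e^(−5×0.310))
= 91.4 / (1 − 0.2122) = 91.4 / 0.7878 = 116.0 mg/L.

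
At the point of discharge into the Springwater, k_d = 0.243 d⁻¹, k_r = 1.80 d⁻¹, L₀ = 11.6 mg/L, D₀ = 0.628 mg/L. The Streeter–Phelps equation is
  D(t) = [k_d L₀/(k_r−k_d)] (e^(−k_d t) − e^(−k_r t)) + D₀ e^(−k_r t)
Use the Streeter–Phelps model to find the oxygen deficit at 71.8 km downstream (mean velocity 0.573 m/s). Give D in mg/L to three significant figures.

Travel time t = x/v = 71.8 km / (0.573 m/s) = 71800 m / 0.573 m/s = 125300 s = 1.450 d.
k_d L₀/(k_r−k_d) = 0.243×11.6/(1.80−0.243) = 2.819/1.557 = 1.810 mg/L.
e^(−k_d t) = e^(−0.243×1.450) = 0.7030; e^(−k_r t) = e^(−1.80×1.450) = 0.07350.
D = 1.810 × (0.7030 − 0.07350) + 0.628 × 0.07350 = 1.140 + 0.04616 = 1.186 mg/L.

D ≈ 1.19 mg/L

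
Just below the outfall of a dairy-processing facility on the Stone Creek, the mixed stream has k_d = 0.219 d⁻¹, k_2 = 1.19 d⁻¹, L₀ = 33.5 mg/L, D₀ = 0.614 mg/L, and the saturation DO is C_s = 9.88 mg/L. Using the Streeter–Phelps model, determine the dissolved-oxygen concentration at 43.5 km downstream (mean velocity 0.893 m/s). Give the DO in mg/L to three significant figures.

DO ≈ 6.75 mg/L

Travel time t = x/v = 43.5 km / (0.893 m/s) = 43500 m / 0.893 m/s = 48710 s = 0.5638 d.
k_d L₀/(k_2−k_d) = 0.219×33.5/(1.19−0.219) = 7.337/0.9710 = 7.556 mg/L.
e^(−k_d t) = e^(−0.219×0.5638) = 0.8838; e^(−k_2 t) = e^(−1.19×0.5638) = 0.5112.
D = 7.556 × (0.8838 − 0.5112) + 0.614 × 0.5112 = 2.815 + 0.3139 = 3.129 mg/L.
DO = C_s − D = 9.88 − 3.129 = 6.751 mg/L.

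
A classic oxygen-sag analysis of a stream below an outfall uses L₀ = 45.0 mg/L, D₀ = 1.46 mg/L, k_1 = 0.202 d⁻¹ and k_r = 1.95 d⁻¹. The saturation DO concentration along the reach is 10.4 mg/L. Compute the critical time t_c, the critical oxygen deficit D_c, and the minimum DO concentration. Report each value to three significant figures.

t_c ≈ 1.11 d; D_c ≈ 3.73 mg/L; min DO ≈ 6.67 mg/L

t_c = [1/(k_r−k_1)] ln[(k_r/k_1)(1 − D₀(k_r−k_1)/(k_1 L₀))]
= [1/(1.95−0.202)] ln[(1.95/0.202)(1 − 1.46×1.748/(0.202×45.0))]
= (1/1.748) ln[9.653 × 0.7192] = 0.5721 × ln(6.943) = 0.5721 × 1.938 = 1.109 d.
D_c = (k_1/k_r) L₀ e^(−k_1 t_c) = (0.202/1.95) × 45.0 × e^(−0.202×1.109) = 0.1036 × 45.0 × 0.7994 = 3.726 mg/L.
Minimum DO = C_s − D_c = 10.4 − 3.726 = 6.674 mg/L.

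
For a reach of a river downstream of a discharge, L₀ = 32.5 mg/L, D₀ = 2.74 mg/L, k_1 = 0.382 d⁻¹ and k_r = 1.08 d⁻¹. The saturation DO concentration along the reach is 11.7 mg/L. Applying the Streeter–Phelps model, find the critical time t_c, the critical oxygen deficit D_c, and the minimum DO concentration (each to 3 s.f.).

At the critical point dD/dt = 0, so k_1 L₀ e^(−k_1 t) = k_r D. Substituting D(t) from the Streeter–Phelps equation and solving for t gives
t_c = ln[(k_r/k_1)(1 − D₀(k_r−k_1)/(k_1 L₀))] / (k_r−k_1).
Here k_r−k_1 = 0.6980 d⁻¹ and 1 − D₀(k_r−k_1)/(k_1 L₀) = 1 − 2.74×0.6980/(0.382×32.5) = 0.8460, so
t_c = ln(2.827 × 0.8460) / 0.6980 = 0.8720 / 0.6980 = 1.249 d.
D_c = (k_1/k_r) L₀ e^(−k_1 t_c) = (0.382/1.08) × 32.5 × e^(−0.382×1.249) = 0.3537 × 32.5 × 0.6205 = 7.133 mg/L.
Minimum DO = C_s − D_c = 11.7 − 7.133 = 4.567 mg/L.

t_c ≈ 1.25 d; D_c ≈ 7.13 mg/L; min DO ≈ 4.57 mg/L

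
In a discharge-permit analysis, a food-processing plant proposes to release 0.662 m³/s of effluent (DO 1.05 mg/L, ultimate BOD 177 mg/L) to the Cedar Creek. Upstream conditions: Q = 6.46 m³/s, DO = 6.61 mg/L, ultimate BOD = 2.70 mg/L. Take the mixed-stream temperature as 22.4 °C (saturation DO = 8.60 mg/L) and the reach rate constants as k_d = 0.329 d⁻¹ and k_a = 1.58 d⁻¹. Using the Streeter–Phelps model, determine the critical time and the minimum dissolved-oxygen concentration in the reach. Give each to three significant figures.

Mixed DO = (6.46×6.61 + 0.662×1.05)/(6.46+0.662) = 43.40/7.122 = 6.093 mg/L.
Mixed L₀ = (6.46×2.70 + 0.662×177)/(7.122) = 134.6/7.122 = 18.90 mg/L.
Initial deficit D₀ = C_s − DO₀ = 8.60 − 6.093 = 2.507 mg/L.
t_c = (1/1.251) ln[(1.58/0.329)(1 − 2.507×1.251/(0.329×18.90))] = 0.7994 × ln(2.381) = 0.6933 d.
D_c = (0.329/1.58) × 18.90 × e^(−0.329×0.6933) = 0.2082 × 18.90 × 0.7960 = 3.133 mg/L.
Minimum DO = 8.60 − 3.133 = 5.467 mg/L.

t_c ≈ 0.693 d; minimum DO ≈ 5.47 mg/L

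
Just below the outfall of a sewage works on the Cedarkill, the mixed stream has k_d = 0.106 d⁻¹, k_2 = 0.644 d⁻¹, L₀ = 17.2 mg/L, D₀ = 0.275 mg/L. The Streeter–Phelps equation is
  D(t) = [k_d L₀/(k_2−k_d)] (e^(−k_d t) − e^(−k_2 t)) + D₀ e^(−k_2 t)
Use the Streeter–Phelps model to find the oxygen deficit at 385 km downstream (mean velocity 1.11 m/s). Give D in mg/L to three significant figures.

Travel time t = x/v = 385 km / (1.11 m/s) = 385000 m / 1.11 m/s = 346800 s = 4.014 d.
k_d L₀/(k_2−k_d) = 0.106×17.2/(0.644−0.106) = 1.823/0.5380 = 3.389 mg/L.
e^(−k_d t) = e^(−0.106×4.014) = 0.6534; e^(−k_2 t) = e^(−0.644×4.014) = 0.07537.
D = 3.389 × (0.6534 − 0.07537) + 0.275 × 0.07537 = 1.959 + 0.02073 = 1.980 mg/L.

D ≈ 1.98 mg/L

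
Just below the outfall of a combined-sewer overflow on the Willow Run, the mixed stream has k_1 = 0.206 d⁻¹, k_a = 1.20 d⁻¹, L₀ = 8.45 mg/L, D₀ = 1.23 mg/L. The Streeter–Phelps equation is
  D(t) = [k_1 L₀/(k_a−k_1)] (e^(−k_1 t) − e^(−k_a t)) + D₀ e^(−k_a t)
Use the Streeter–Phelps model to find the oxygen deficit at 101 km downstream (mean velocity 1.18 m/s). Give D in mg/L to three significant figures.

D ≈ 1.27 mg/L

Travel time t = x/v = 101 km / (1.18 m/s) = 101000 m / 1.18 m/s = 85590 s = 0.9907 d.
k_1 L₀/(k_a−k_1) = 0.206×8.45/(1.20−0.206) = 1.741/0.9940 = 1.751 mg/L.
e^(−k_1 t) = e^(−0.206×0.9907) = 0.8154; e^(−k_a t) = e^(−1.20×0.9907) = 0.3046.
D = 1.751 × (0.8154 − 0.3046) + 1.23 × 0.3046 = 0.8945 + 0.3746 = 1.269 mg/L.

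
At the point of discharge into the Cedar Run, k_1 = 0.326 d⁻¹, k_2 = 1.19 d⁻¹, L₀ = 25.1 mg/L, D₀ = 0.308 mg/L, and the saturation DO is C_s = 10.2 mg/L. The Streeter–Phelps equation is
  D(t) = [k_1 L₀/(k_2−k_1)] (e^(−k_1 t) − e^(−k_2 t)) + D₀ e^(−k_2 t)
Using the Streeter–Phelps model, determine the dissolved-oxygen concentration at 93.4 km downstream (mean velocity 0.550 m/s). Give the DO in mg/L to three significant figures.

DO ≈ 6.09 mg/L

Travel time t = x/v = 93.4 km / (0.550 m/s) = 93400 m / 0.550 m/s = 169800 s = 1.965 d.
k_1 L₀/(k_2−k_1) = 0.326×25.1/(1.19−0.326) = 8.183/0.8640 = 9.471 mg/L.
e^(−k_1 t) = e^(−0.326×1.965) = 0.5269; e^(−k_2 t) = e^(−1.19×1.965) = 0.09643.
D = 9.471 × (0.5269 − 0.09643) + 0.308 × 0.09643 = 4.077 + 0.02970 = 4.106 mg/L.
DO = C_s − D = 10.2 − 4.106 = 6.094 mg/L.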